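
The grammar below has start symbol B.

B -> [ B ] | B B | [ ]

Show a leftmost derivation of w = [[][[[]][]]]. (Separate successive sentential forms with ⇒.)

B ⇒ [B]   [B -> [ B ]]
[B] ⇒ [BB]   [B -> B B]
[BB] ⇒ [[]B]   [B -> [ ]]
[[]B] ⇒ [[][B]]   [B -> [ B ]]
[[][B]] ⇒ [[][BB]]   [B -> B B]
[[][BB]] ⇒ [[][[B]B]]   [B -> [ B ]]
[[][[B]B]] ⇒ [[][[[]]B]]   [B -> [ ]]
[[][[[]]B]] ⇒ [[][[[]][]]]   [B -> [ ]]

B ⇒ [B] ⇒ [BB] ⇒ [[]B] ⇒ [[][B]] ⇒ [[][BB]] ⇒ [[][[B]B]] ⇒ [[][[[]]B]] ⇒ [[][[[]][]]]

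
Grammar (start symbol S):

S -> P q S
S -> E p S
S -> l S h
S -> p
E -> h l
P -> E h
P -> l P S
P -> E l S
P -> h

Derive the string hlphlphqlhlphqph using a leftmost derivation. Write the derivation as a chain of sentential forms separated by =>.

S => EpS   [S -> E p S]
EpS => hlpS   [E -> h l]
hlpS => hlpEpS   [S -> E p S]
hlpEpS => hlphlpS   [E -> h l]
hlphlpS => hlphlpPqS   [S -> P q S]
hlphlpPqS => hlphlphqS   [P -> h]
hlphlphqS => hlphlphqlSh   [S -> l S h]
hlphlphqlSh => hlphlphqlEpSh   [S -> E p S]
hlphlphqlEpSh => hlphlphqlhlpSh   [E -> h l]
hlphlphqlhlpSh => hlphlphqlhlpPqSh   [S -> P q S]
hlphlphqlhlpPqSh => hlphlphqlhlphqSh   [P -> h]
hlphlphqlhlphqSh => hlphlphqlhlphqph   [S -> p]

S=>EpS=>hlpS=>hlpEpS=>hlphlpS=>hlphlpPqS=>hlphlphqS=>hlphlphqlSh=>hlphlphqlEpSh=>hlphlphqlhlpSh=>hlphlphqlhlpPqSh=>hlphlphqlhlphqSh=>hlphlphqlhlphqph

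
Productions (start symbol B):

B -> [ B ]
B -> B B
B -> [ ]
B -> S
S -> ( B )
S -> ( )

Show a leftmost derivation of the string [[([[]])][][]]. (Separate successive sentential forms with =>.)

B=>[B]=>[BB]=>[BBB]=>[[B]BB]=>[[S]BB]=>[[(B)]BB]=>[[([B])]BB]=>[[([[]])]BB]=>[[([[]])][]B]=>[[([[]])][][]]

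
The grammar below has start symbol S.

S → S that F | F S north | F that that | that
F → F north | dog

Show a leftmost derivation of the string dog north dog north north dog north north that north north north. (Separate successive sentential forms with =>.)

S => F S north => F north S north => dog north S north => dog north F S north north => dog north F north S north north => dog north F north north S north north => dog north dog north north S north north => dog north dog north north F S north north north => dog north dog north north F north S north north north => dog north dog north north F north north S north north north => dog north dog north north dog north north S north north north => dog north dog north north dog north north that north north north

S => F S north   [S → F S north]
F S north => F north S north   [F → F north]
F north S north => dog north S north   [F → dog]
dog north S north => dog north F S north north   [S → F S north]
dog north F S north north => dog north F north S north north   [F → F north]
dog north F north S north north => dog north F north north S north north   [F → F north]
dog north F north north S north north => dog north dog north north S north north   [F → dog]
dog north dog north north S north north => dog north dog north north F S north north north   [S → F S north]
dog north dog north north F S north north north => dog north dog north north F north S north north north   [F → F north]
dog north dog north north F north S north north north => dog north dog north north F north north S north north north   [F → F north]
dog north dog north north F north north S north north north => dog north dog north north dog north north S north north north   [F → dog]
dog north dog north north dog north north S north north north => dog north dog north north dog north north that north north north   [S → that]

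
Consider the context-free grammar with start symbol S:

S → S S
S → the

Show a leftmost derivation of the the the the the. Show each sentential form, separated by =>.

S => S S => the S => the S S => the S S S => the the S S => the the S S S => the the the S S => the the the the S => the the the the the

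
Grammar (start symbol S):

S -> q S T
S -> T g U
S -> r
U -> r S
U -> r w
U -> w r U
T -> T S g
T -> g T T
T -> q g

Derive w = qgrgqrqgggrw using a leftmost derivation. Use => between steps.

S=>TgU=>TSggU=>TSgSggU=>qgSgSggU=>qgrgSggU=>qgrgqSTggU=>qgrgqrTggU=>qgrgqrqgggU=>qgrgqrqgggrw

S => TgU   [S -> T g U]
TgU => TSggU   [T -> T S g]
TSggU => TSgSggU   [T -> T S g]
TSgSggU => qgSgSggU   [T -> q g]
qgSgSggU => qgrgSggU   [S -> r]
qgrgSggU => qgrgqSTggU   [S -> q S T]
qgrgqSTggU => qgrgqrTggU   [S -> r]
qgrgqrTggU => qgrgqrqgggU   [T -> q g]
qgrgqrqgggU => qgrgqrqgggrw   [U -> r w]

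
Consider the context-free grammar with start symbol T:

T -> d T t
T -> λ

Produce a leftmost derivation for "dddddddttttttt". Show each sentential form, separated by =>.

T => dTt => ddTtt => dddTttt => ddddTtttt => dddddTttttt => ddddddTtttttt => dddddddTttttttt => dddddddttttttt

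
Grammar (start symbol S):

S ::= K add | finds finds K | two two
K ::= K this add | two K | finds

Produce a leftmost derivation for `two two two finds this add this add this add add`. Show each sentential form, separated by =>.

S => K add => two K add => two K this add add => two two K this add add => two two K this add this add add => two two two K this add this add add => two two two K this add this add this add add => two two two finds this add this add this add add

S => K add   [S ::= K add]
K add => two K add   [K ::= two K]
two K add => two K this add add   [K ::= K this add]
two K this add add => two two K this add add   [K ::= two K]
two two K this add add => two two K this add this add add   [K ::= K this add]
two two K this add this add add => two two two K this add this add add   [K ::= two K]
two two two K this add this add add => two two two K this add this add this add add   [K ::= K this add]
two two two K this add this add this add add => two two two finds this add this add this add add   [K ::= finds]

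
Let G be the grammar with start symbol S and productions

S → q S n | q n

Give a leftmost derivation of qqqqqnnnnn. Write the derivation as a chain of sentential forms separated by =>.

S => qSn   [S → q S n]
qSn => qqSnn   [S → q S n]
qqSnn => qqqSnnn   [S → q S n]
qqqSnnn => qqqqSnnnn   [S → q S n]
qqqqSnnnn => qqqqqnnnnn   [S → q n]

S => qSn => qqSnn => qqqSnnn => qqqqSnnnn => qqqqqnnnnn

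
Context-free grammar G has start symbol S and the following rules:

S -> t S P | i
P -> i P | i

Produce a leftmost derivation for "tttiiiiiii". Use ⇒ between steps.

S⇒tSP⇒ttSPP⇒tttSPPP⇒tttiPPP⇒tttiiPP⇒tttiiiP⇒tttiiiiP⇒tttiiiiiP⇒tttiiiiiiP⇒tttiiiiiii

S ⇒ tSP   [S -> t S P]
tSP ⇒ ttSPP   [S -> t S P]
ttSPP ⇒ tttSPPP   [S -> t S P]
tttSPPP ⇒ tttiPPP   [S -> i]
tttiPPP ⇒ tttiiPP   [P -> i]
tttiiPP ⇒ tttiiiP   [P -> i]
tttiiiP ⇒ tttiiiiP   [P -> i P]
tttiiiiP ⇒ tttiiiiiP   [P -> i P]
tttiiiiiP ⇒ tttiiiiiiP   [P -> i P]
tttiiiiiiP ⇒ tttiiiiiii   [P -> i]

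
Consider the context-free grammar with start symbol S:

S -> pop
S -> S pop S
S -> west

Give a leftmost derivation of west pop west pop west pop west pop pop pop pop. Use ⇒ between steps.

S ⇒ S pop S   [S -> S pop S]
S pop S ⇒ S pop S pop S   [S -> S pop S]
S pop S pop S ⇒ west pop S pop S   [S -> west]
west pop S pop S ⇒ west pop west pop S   [S -> west]
west pop west pop S ⇒ west pop west pop S pop S   [S -> S pop S]
west pop west pop S pop S ⇒ west pop west pop S pop S pop S   [S -> S pop S]
west pop west pop S pop S pop S ⇒ west pop west pop west pop S pop S   [S -> west]
west pop west pop west pop S pop S ⇒ west pop west pop west pop S pop S pop S   [S -> S pop S]
west pop west pop west pop S pop S pop S ⇒ west pop west pop west pop west pop S pop S   [S -> west]
west pop west pop west pop west pop S pop S ⇒ west pop west pop west pop west pop pop pop S   [S -> pop]
west pop west pop west pop west pop pop pop S ⇒ west pop west pop west pop west pop pop pop pop   [S -> pop]

S ⇒ S pop S ⇒ S pop S pop S ⇒ west pop S pop S ⇒ west pop west pop S ⇒ west pop west pop S pop S ⇒ west pop west pop S pop S pop S ⇒ west pop west pop west pop S pop S ⇒ west pop west pop west pop S pop S pop S ⇒ west pop west pop west pop west pop S pop S ⇒ west pop west pop west pop west pop pop pop S ⇒ west pop west pop west pop west pop pop pop pop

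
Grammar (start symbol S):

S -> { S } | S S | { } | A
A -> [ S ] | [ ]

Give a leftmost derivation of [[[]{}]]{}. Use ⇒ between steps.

S ⇒ SS ⇒ AS ⇒ [S]S ⇒ [A]S ⇒ [[S]]S ⇒ [[SS]]S ⇒ [[AS]]S ⇒ [[[]S]]S ⇒ [[[]{}]]S ⇒ [[[]{}]]{}

S ⇒ SS   [S -> S S]
SS ⇒ AS   [S -> A]
AS ⇒ [S]S   [A -> [ S ]]
[S]S ⇒ [A]S   [S -> A]
[A]S ⇒ [[S]]S   [A -> [ S ]]
[[S]]S ⇒ [[SS]]S   [S -> S S]
[[SS]]S ⇒ [[AS]]S   [S -> A]
[[AS]]S ⇒ [[[]S]]S   [A -> [ ]]
[[[]S]]S ⇒ [[[]{}]]S   [S -> { }]
[[[]{}]]S ⇒ [[[]{}]]{}   [S -> { }]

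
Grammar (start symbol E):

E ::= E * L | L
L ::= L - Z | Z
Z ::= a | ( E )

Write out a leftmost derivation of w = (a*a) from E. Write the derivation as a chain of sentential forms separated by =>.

E => L => Z => (E) => (E*L) => (L*L) => (Z*L) => (a*L) => (a*Z) => (a*a)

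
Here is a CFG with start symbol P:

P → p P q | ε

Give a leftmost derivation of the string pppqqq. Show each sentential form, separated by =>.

P => pPq => ppPqq => pppPqqq => pppqqq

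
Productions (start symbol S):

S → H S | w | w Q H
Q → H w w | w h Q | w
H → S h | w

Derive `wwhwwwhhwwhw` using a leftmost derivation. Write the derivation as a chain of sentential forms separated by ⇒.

S ⇒ HS ⇒ ShS ⇒ HShS ⇒ ShShS ⇒ wQHhShS ⇒ wHwwHhShS ⇒ wShwwHhShS ⇒ wwhwwHhShS ⇒ wwhwwShhShS ⇒ wwhwwwhhShS ⇒ wwhwwwhhHShS ⇒ wwhwwwhhwShS ⇒ wwhwwwhhwwhS ⇒ wwhwwwhhwwhw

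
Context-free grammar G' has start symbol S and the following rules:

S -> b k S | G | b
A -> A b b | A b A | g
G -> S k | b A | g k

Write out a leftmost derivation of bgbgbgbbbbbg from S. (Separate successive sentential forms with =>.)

S => G => bA => bAbA => bAbbbA => bAbbbbbA => bAbAbbbbbA => bgbAbbbbbA => bgbAbAbbbbbA => bgbgbAbbbbbA => bgbgbgbbbbbA => bgbgbgbbbbbg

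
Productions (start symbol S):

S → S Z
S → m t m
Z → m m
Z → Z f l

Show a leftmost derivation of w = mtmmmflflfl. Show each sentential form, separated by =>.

S => SZ => mtmZ => mtmZfl => mtmZflfl => mtmZflflfl => mtmmmflflfl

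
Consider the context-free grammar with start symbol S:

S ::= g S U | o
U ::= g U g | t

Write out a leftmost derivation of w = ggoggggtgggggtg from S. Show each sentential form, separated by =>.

S=>gSU=>ggSUU=>ggoUU=>ggogUgU=>ggoggUggU=>ggogggUgggU=>ggoggggUggggU=>ggoggggtggggU=>ggoggggtgggggUg=>ggoggggtgggggtg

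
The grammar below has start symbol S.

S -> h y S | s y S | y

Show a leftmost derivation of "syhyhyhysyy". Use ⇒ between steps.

S⇒syS⇒syhyS⇒syhyhyS⇒syhyhyhyS⇒syhyhyhysyS⇒syhyhyhysyy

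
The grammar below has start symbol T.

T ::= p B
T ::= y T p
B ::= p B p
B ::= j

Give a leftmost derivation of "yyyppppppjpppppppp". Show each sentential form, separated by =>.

T => yTp => yyTpp => yyyTppp => yyypBppp => yyyppBpppp => yyypppBppppp => yyyppppBpppppp => yyypppppBppppppp => yyyppppppBpppppppp => yyyppppppjpppppppp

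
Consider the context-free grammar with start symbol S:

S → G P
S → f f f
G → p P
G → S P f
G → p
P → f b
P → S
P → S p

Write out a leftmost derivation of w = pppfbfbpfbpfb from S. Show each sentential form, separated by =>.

S=>GP=>pPP=>pSpP=>pGPpP=>ppPPpP=>ppSpPpP=>ppGPpPpP=>pppPPpPpP=>pppfbPpPpP=>pppfbfbpPpP=>pppfbfbpfbpP=>pppfbfbpfbpfb

S => GP   [S → G P]
GP => pPP   [G → p P]
pPP => pSpP   [P → S p]
pSpP => pGPpP   [S → G P]
pGPpP => ppPPpP   [G → p P]
ppPPpP => ppSpPpP   [P → S p]
ppSpPpP => ppGPpPpP   [S → G P]
ppGPpPpP => pppPPpPpP   [G → p P]
pppPPpPpP => pppfbPpPpP   [P → f b]
pppfbPpPpP => pppfbfbpPpP   [P → f b]
pppfbfbpPpP => pppfbfbpfbpP   [P → f b]
pppfbfbpfbpP => pppfbfbpfbpfb   [P → f b]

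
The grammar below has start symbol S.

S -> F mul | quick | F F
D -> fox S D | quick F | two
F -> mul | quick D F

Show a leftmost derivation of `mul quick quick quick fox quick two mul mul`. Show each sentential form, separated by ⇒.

S ⇒ F F ⇒ mul F ⇒ mul quick D F ⇒ mul quick quick F F ⇒ mul quick quick quick D F F ⇒ mul quick quick quick fox S D F F ⇒ mul quick quick quick fox quick D F F ⇒ mul quick quick quick fox quick two F F ⇒ mul quick quick quick fox quick two mul F ⇒ mul quick quick quick fox quick two mul mul

S ⇒ F F   [S -> F F]
F F ⇒ mul F   [F -> mul]
mul F ⇒ mul quick D F   [F -> quick D F]
mul quick D F ⇒ mul quick quick F F   [D -> quick F]
mul quick quick F F ⇒ mul quick quick quick D F F   [F -> quick D F]
mul quick quick quick D F F ⇒ mul quick quick quick fox S D F F   [D -> fox S D]
mul quick quick quick fox S D F F ⇒ mul quick quick quick fox quick D F F   [S -> quick]
mul quick quick quick fox quick D F F ⇒ mul quick quick quick fox quick two F F   [D -> two]
mul quick quick quick fox quick two F F ⇒ mul quick quick quick fox quick two mul F   [F -> mul]
mul quick quick quick fox quick two mul F ⇒ mul quick quick quick fox quick two mul mul   [F -> mul]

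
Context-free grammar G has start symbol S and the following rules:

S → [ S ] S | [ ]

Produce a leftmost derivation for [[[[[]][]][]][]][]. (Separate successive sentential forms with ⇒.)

S ⇒ [S]S   [S → [ S ] S]
[S]S ⇒ [[S]S]S   [S → [ S ] S]
[[S]S]S ⇒ [[[S]S]S]S   [S → [ S ] S]
[[[S]S]S]S ⇒ [[[[S]S]S]S]S   [S → [ S ] S]
[[[[S]S]S]S]S ⇒ [[[[[]]S]S]S]S   [S → [ ]]
[[[[[]]S]S]S]S ⇒ [[[[[]][]]S]S]S   [S → [ ]]
[[[[[]][]]S]S]S ⇒ [[[[[]][]][]]S]S   [S → [ ]]
[[[[[]][]][]]S]S ⇒ [[[[[]][]][]][]]S   [S → [ ]]
[[[[[]][]][]][]]S ⇒ [[[[[]][]][]][]][]   [S → [ ]]

S ⇒ [S]S ⇒ [[S]S]S ⇒ [[[S]S]S]S ⇒ [[[[S]S]S]S]S ⇒ [[[[[]]S]S]S]S ⇒ [[[[[]][]]S]S]S ⇒ [[[[[]][]][]]S]S ⇒ [[[[[]][]][]][]]S ⇒ [[[[[]][]][]][]][]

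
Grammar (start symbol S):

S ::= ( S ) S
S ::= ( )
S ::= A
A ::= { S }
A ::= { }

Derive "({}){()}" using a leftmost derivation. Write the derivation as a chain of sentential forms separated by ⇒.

S ⇒ (S)S   [S ::= ( S ) S]
(S)S ⇒ (A)S   [S ::= A]
(A)S ⇒ ({})S   [A ::= { }]
({})S ⇒ ({})A   [S ::= A]
({})A ⇒ ({}){S}   [A ::= { S }]
({}){S} ⇒ ({}){()}   [S ::= ( )]

S ⇒ (S)S ⇒ (A)S ⇒ ({})S ⇒ ({})A ⇒ ({}){S} ⇒ ({}){()}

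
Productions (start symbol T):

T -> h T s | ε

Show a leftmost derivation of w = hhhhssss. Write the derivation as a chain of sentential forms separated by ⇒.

T⇒hTs⇒hhTss⇒hhhTsss⇒hhhhTssss⇒hhhhssss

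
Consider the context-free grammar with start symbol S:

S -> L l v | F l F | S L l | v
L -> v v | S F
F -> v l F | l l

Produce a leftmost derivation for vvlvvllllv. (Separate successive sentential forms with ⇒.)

S ⇒ Llv ⇒ SFlv ⇒ LlvFlv ⇒ vvlvFlv ⇒ vvlvvlFlv ⇒ vvlvvllllv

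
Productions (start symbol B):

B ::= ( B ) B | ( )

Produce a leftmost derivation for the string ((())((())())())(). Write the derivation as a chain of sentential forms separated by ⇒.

B ⇒ (B)B   [B ::= ( B ) B]
(B)B ⇒ ((B)B)B   [B ::= ( B ) B]
((B)B)B ⇒ ((())B)B   [B ::= ( )]
((())B)B ⇒ ((())(B)B)B   [B ::= ( B ) B]
((())(B)B)B ⇒ ((())((B)B)B)B   [B ::= ( B ) B]
((())((B)B)B)B ⇒ ((())((())B)B)B   [B ::= ( )]
((())((())B)B)B ⇒ ((())((())())B)B   [B ::= ( )]
((())((())())B)B ⇒ ((())((())())())B   [B ::= ( )]
((())((())())())B ⇒ ((())((())())())()   [B ::= ( )]

B⇒(B)B⇒((B)B)B⇒((())B)B⇒((())(B)B)B⇒((())((B)B)B)B⇒((())((())B)B)B⇒((())((())())B)B⇒((())((())())())B⇒((())((())())())()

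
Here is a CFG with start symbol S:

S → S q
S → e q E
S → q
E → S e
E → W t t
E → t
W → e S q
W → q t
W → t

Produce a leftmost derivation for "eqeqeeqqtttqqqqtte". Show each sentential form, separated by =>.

S=>eqE=>eqSe=>eqeqEe=>eqeqWtte=>eqeqeSqtte=>eqeqeSqqtte=>eqeqeSqqqtte=>eqeqeSqqqqtte=>eqeqeeqEqqqqtte=>eqeqeeqWttqqqqtte=>eqeqeeqqtttqqqqtte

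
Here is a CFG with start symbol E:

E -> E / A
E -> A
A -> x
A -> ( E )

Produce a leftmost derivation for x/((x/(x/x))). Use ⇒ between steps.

E ⇒ E/A ⇒ A/A ⇒ x/A ⇒ x/(E) ⇒ x/(A) ⇒ x/((E)) ⇒ x/((E/A)) ⇒ x/((A/A)) ⇒ x/((x/A)) ⇒ x/((x/(E))) ⇒ x/((x/(E/A))) ⇒ x/((x/(A/A))) ⇒ x/((x/(x/A))) ⇒ x/((x/(x/x)))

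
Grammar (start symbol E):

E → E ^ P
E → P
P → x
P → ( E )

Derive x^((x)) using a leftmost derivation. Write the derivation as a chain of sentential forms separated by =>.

E => E^P => P^P => x^P => x^(E) => x^(P) => x^((E)) => x^((P)) => x^((x))

E => E^P   [E → E ^ P]
E^P => P^P   [E → P]
P^P => x^P   [P → x]
x^P => x^(E)   [P → ( E )]
x^(E) => x^(P)   [E → P]
x^(P) => x^((E))   [P → ( E )]
x^((E)) => x^((P))   [E → P]
x^((P)) => x^((x))   [P → x]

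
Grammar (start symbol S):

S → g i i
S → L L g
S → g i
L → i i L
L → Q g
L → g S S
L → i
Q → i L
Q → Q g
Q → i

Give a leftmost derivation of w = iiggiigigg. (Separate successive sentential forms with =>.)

S => LLg => iLg => iQgg => iiLgg => iigSSgg => iiggiiSgg => iiggiigigg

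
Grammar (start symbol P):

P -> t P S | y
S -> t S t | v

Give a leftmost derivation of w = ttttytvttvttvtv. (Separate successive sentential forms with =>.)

P => tPS => ttPSS => tttPSSS => ttttPSSSS => ttttySSSS => ttttytStSSS => ttttytvtSSS => ttttytvttStSS => ttttytvttvtSS => ttttytvttvttStS => ttttytvttvttvtS => ttttytvttvttvtv

P => tPS   [P -> t P S]
tPS => ttPSS   [P -> t P S]
ttPSS => tttPSSS   [P -> t P S]
tttPSSS => ttttPSSSS   [P -> t P S]
ttttPSSSS => ttttySSSS   [P -> y]
ttttySSSS => ttttytStSSS   [S -> t S t]
ttttytStSSS => ttttytvtSSS   [S -> v]
ttttytvtSSS => ttttytvttStSS   [S -> t S t]
ttttytvttStSS => ttttytvttvtSS   [S -> v]
ttttytvttvtSS => ttttytvttvttStS   [S -> t S t]
ttttytvttvttStS => ttttytvttvttvtS   [S -> v]
ttttytvttvttvtS => ttttytvttvttvtv   [S -> v]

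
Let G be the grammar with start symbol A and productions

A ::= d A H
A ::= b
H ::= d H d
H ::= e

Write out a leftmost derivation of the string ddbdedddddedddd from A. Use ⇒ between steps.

A ⇒ dAH ⇒ ddAHH ⇒ ddbHH ⇒ ddbdHdH ⇒ ddbdedH ⇒ ddbdeddHd ⇒ ddbdedddHdd ⇒ ddbdeddddHddd ⇒ ddbdedddddHdddd ⇒ ddbdedddddedddd

A ⇒ dAH   [A ::= d A H]
dAH ⇒ ddAHH   [A ::= d A H]
ddAHH ⇒ ddbHH   [A ::= b]
ddbHH ⇒ ddbdHdH   [H ::= d H d]
ddbdHdH ⇒ ddbdedH   [H ::= e]
ddbdedH ⇒ ddbdeddHd   [H ::= d H d]
ddbdeddHd ⇒ ddbdedddHdd   [H ::= d H d]
ddbdedddHdd ⇒ ddbdeddddHddd   [H ::= d H d]
ddbdeddddHddd ⇒ ddbdedddddHdddd   [H ::= d H d]
ddbdedddddHdddd ⇒ ddbdedddddedddd   [H ::= e]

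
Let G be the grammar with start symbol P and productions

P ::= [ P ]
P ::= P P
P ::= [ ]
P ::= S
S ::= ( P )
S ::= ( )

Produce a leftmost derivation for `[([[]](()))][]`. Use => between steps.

P => PP => [P]P => [S]P => [(P)]P => [(PP)]P => [([P]P)]P => [([[]]P)]P => [([[]]S)]P => [([[]](P))]P => [([[]](S))]P => [([[]](()))]P => [([[]](()))][]

P => PP   [P ::= P P]
PP => [P]P   [P ::= [ P ]]
[P]P => [S]P   [P ::= S]
[S]P => [(P)]P   [S ::= ( P )]
[(P)]P => [(PP)]P   [P ::= P P]
[(PP)]P => [([P]P)]P   [P ::= [ P ]]
[([P]P)]P => [([[]]P)]P   [P ::= [ ]]
[([[]]P)]P => [([[]]S)]P   [P ::= S]
[([[]]S)]P => [([[]](P))]P   [S ::= ( P )]
[([[]](P))]P => [([[]](S))]P   [P ::= S]
[([[]](S))]P => [([[]](()))]P   [S ::= ( )]
[([[]](()))]P => [([[]](()))][]   [P ::= [ ]]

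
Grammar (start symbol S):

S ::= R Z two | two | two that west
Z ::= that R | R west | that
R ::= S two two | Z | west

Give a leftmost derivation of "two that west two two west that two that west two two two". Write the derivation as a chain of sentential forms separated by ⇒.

S ⇒ R Z two   [S ::= R Z two]
R Z two ⇒ Z Z two   [R ::= Z]
Z Z two ⇒ R west Z two   [Z ::= R west]
R west Z two ⇒ S two two west Z two   [R ::= S two two]
S two two west Z two ⇒ two that west two two west Z two   [S ::= two that west]
two that west two two west Z two ⇒ two that west two two west that R two   [Z ::= that R]
two that west two two west that R two ⇒ two that west two two west that S two two two   [R ::= S two two]
two that west two two west that S two two two ⇒ two that west two two west that two that west two two two   [S ::= two that west]

S ⇒ R Z two ⇒ Z Z two ⇒ R west Z two ⇒ S two two west Z two ⇒ two that west two two west Z two ⇒ two that west two two west that R two ⇒ two that west two two west that S two two two ⇒ two that west two two west that two that west two two two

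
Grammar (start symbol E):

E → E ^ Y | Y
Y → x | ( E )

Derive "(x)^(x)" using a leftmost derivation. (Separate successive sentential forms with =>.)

E => E^Y => Y^Y => (E)^Y => (Y)^Y => (x)^Y => (x)^(E) => (x)^(Y) => (x)^(x)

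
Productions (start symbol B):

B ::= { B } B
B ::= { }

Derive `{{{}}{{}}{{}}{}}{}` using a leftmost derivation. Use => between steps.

B => {B}B => {{B}B}B => {{{}}B}B => {{{}}{B}B}B => {{{}}{{}}B}B => {{{}}{{}}{B}B}B => {{{}}{{}}{{}}B}B => {{{}}{{}}{{}}{}}B => {{{}}{{}}{{}}{}}{}

B => {B}B   [B ::= { B } B]
{B}B => {{B}B}B   [B ::= { B } B]
{{B}B}B => {{{}}B}B   [B ::= { }]
{{{}}B}B => {{{}}{B}B}B   [B ::= { B } B]
{{{}}{B}B}B => {{{}}{{}}B}B   [B ::= { }]
{{{}}{{}}B}B => {{{}}{{}}{B}B}B   [B ::= { B } B]
{{{}}{{}}{B}B}B => {{{}}{{}}{{}}B}B   [B ::= { }]
{{{}}{{}}{{}}B}B => {{{}}{{}}{{}}{}}B   [B ::= { }]
{{{}}{{}}{{}}{}}B => {{{}}{{}}{{}}{}}{}   [B ::= { }]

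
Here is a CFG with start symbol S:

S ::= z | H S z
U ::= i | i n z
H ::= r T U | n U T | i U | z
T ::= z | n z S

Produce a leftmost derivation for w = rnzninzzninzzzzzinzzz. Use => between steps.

S => HSz   [S ::= H S z]
HSz => rTUSz   [H ::= r T U]
rTUSz => rnzSUSz   [T ::= n z S]
rnzSUSz => rnzHSzUSz   [S ::= H S z]
rnzHSzUSz => rnznUTSzUSz   [H ::= n U T]
rnznUTSzUSz => rnzninzTSzUSz   [U ::= i n z]
rnzninzTSzUSz => rnzninzzSzUSz   [T ::= z]
rnzninzzSzUSz => rnzninzzHSzzUSz   [S ::= H S z]
rnzninzzHSzzUSz => rnzninzznUTSzzUSz   [H ::= n U T]
rnzninzznUTSzzUSz => rnzninzzninzTSzzUSz   [U ::= i n z]
rnzninzzninzTSzzUSz => rnzninzzninzzSzzUSz   [T ::= z]
rnzninzzninzzSzzUSz => rnzninzzninzzzzzUSz   [S ::= z]
rnzninzzninzzzzzUSz => rnzninzzninzzzzzinzSz   [U ::= i n z]
rnzninzzninzzzzzinzSz => rnzninzzninzzzzzinzzz   [S ::= z]

S => HSz => rTUSz => rnzSUSz => rnzHSzUSz => rnznUTSzUSz => rnzninzTSzUSz => rnzninzzSzUSz => rnzninzzHSzzUSz => rnzninzznUTSzzUSz => rnzninzzninzTSzzUSz => rnzninzzninzzSzzUSz => rnzninzzninzzzzzUSz => rnzninzzninzzzzzinzSz => rnzninzzninzzzzzinzzz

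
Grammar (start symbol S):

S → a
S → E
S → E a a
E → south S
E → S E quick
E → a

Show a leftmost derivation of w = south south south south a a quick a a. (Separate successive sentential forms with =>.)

S => E => south S => south E a a => south south S a a => south south E a a => south south south S a a => south south south E a a => south south south south S a a => south south south south E a a => south south south south S E quick a a => south south south south a E quick a a => south south south south a a quick a a

S => E   [S → E]
E => south S   [E → south S]
south S => south E a a   [S → E a a]
south E a a => south south S a a   [E → south S]
south south S a a => south south E a a   [S → E]
south south E a a => south south south S a a   [E → south S]
south south south S a a => south south south E a a   [S → E]
south south south E a a => south south south south S a a   [E → south S]
south south south south S a a => south south south south E a a   [S → E]
south south south south E a a => south south south south S E quick a a   [E → S E quick]
south south south south S E quick a a => south south south south a E quick a a   [S → a]
south south south south a E quick a a => south south south south a a quick a a   [E → a]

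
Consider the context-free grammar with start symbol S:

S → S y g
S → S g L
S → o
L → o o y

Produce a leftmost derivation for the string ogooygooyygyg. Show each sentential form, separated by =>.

S=>Syg=>Sygyg=>SgLygyg=>SgLgLygyg=>ogLgLygyg=>ogooygLygyg=>ogooygooyygyg

S => Syg   [S → S y g]
Syg => Sygyg   [S → S y g]
Sygyg => SgLygyg   [S → S g L]
SgLygyg => SgLgLygyg   [S → S g L]
SgLgLygyg => ogLgLygyg   [S → o]
ogLgLygyg => ogooygLygyg   [L → o o y]
ogooygLygyg => ogooygooyygyg   [L → o o y]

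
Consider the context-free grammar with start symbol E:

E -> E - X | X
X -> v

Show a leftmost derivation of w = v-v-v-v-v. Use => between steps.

E => E-X => E-X-X => E-X-X-X => E-X-X-X-X => X-X-X-X-X => v-X-X-X-X => v-v-X-X-X => v-v-v-X-X => v-v-v-v-X => v-v-v-v-v

E => E-X   [E -> E - X]
E-X => E-X-X   [E -> E - X]
E-X-X => E-X-X-X   [E -> E - X]
E-X-X-X => E-X-X-X-X   [E -> E - X]
E-X-X-X-X => X-X-X-X-X   [E -> X]
X-X-X-X-X => v-X-X-X-X   [X -> v]
v-X-X-X-X => v-v-X-X-X   [X -> v]
v-v-X-X-X => v-v-v-X-X   [X -> v]
v-v-v-X-X => v-v-v-v-X   [X -> v]
v-v-v-v-X => v-v-v-v-v   [X -> v]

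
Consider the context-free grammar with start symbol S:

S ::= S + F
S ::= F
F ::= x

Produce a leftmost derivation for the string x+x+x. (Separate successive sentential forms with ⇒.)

S ⇒ S+F ⇒ S+F+F ⇒ F+F+F ⇒ x+F+F ⇒ x+x+F ⇒ x+x+x

S ⇒ S+F   [S ::= S + F]
S+F ⇒ S+F+F   [S ::= S + F]
S+F+F ⇒ F+F+F   [S ::= F]
F+F+F ⇒ x+F+F   [F ::= x]
x+F+F ⇒ x+x+F   [F ::= x]
x+x+F ⇒ x+x+x   [F ::= x]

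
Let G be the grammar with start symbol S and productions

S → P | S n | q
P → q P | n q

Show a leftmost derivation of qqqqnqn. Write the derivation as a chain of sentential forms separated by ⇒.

S ⇒ Sn ⇒ Pn ⇒ qPn ⇒ qqPn ⇒ qqqPn ⇒ qqqqPn ⇒ qqqqnqn

S ⇒ Sn   [S → S n]
Sn ⇒ Pn   [S → P]
Pn ⇒ qPn   [P → q P]
qPn ⇒ qqPn   [P → q P]
qqPn ⇒ qqqPn   [P → q P]
qqqPn ⇒ qqqqPn   [P → q P]
qqqqPn ⇒ qqqqnqn   [P → n q]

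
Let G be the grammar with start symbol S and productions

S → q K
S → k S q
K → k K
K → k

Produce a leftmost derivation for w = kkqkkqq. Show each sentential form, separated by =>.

S => kSq => kkSqq => kkqKqq => kkqkKqq => kkqkkqq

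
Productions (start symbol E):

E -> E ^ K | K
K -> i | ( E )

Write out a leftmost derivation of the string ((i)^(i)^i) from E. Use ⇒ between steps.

E ⇒ K   [E -> K]
K ⇒ (E)   [K -> ( E )]
(E) ⇒ (E^K)   [E -> E ^ K]
(E^K) ⇒ (E^K^K)   [E -> E ^ K]
(E^K^K) ⇒ (K^K^K)   [E -> K]
(K^K^K) ⇒ ((E)^K^K)   [K -> ( E )]
((E)^K^K) ⇒ ((K)^K^K)   [E -> K]
((K)^K^K) ⇒ ((i)^K^K)   [K -> i]
((i)^K^K) ⇒ ((i)^(E)^K)   [K -> ( E )]
((i)^(E)^K) ⇒ ((i)^(K)^K)   [E -> K]
((i)^(K)^K) ⇒ ((i)^(i)^K)   [K -> i]
((i)^(i)^K) ⇒ ((i)^(i)^i)   [K -> i]

E ⇒ K ⇒ (E) ⇒ (E^K) ⇒ (E^K^K) ⇒ (K^K^K) ⇒ ((E)^K^K) ⇒ ((K)^K^K) ⇒ ((i)^K^K) ⇒ ((i)^(E)^K) ⇒ ((i)^(K)^K) ⇒ ((i)^(i)^K) ⇒ ((i)^(i)^i)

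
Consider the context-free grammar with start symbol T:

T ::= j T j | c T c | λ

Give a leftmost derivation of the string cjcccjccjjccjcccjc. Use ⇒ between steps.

T⇒cTc⇒cjTjc⇒cjcTcjc⇒cjccTccjc⇒cjcccTcccjc⇒cjcccjTjcccjc⇒cjcccjcTcjcccjc⇒cjcccjccTccjcccjc⇒cjcccjccjTjccjcccjc⇒cjcccjccjjccjcccjc

T ⇒ cTc   [T ::= c T c]
cTc ⇒ cjTjc   [T ::= j T j]
cjTjc ⇒ cjcTcjc   [T ::= c T c]
cjcTcjc ⇒ cjccTccjc   [T ::= c T c]
cjccTccjc ⇒ cjcccTcccjc   [T ::= c T c]
cjcccTcccjc ⇒ cjcccjTjcccjc   [T ::= j T j]
cjcccjTjcccjc ⇒ cjcccjcTcjcccjc   [T ::= c T c]
cjcccjcTcjcccjc ⇒ cjcccjccTccjcccjc   [T ::= c T c]
cjcccjccTccjcccjc ⇒ cjcccjccjTjccjcccjc   [T ::= j T j]
cjcccjccjTjccjcccjc ⇒ cjcccjccjjccjcccjc   [T ::= λ]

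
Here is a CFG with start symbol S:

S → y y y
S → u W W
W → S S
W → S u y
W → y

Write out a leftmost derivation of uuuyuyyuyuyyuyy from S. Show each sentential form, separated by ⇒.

S ⇒ uWW   [S → u W W]
uWW ⇒ uSuyW   [W → S u y]
uSuyW ⇒ uuWWuyW   [S → u W W]
uuWWuyW ⇒ uuSuyWuyW   [W → S u y]
uuSuyWuyW ⇒ uuuWWuyWuyW   [S → u W W]
uuuWWuyWuyW ⇒ uuuyWuyWuyW   [W → y]
uuuyWuyWuyW ⇒ uuuySuyuyWuyW   [W → S u y]
uuuySuyuyWuyW ⇒ uuuyuWWuyuyWuyW   [S → u W W]
uuuyuWWuyuyWuyW ⇒ uuuyuyWuyuyWuyW   [W → y]
uuuyuyWuyuyWuyW ⇒ uuuyuyyuyuyWuyW   [W → y]
uuuyuyyuyuyWuyW ⇒ uuuyuyyuyuyyuyW   [W → y]
uuuyuyyuyuyyuyW ⇒ uuuyuyyuyuyyuyy   [W → y]

S⇒uWW⇒uSuyW⇒uuWWuyW⇒uuSuyWuyW⇒uuuWWuyWuyW⇒uuuyWuyWuyW⇒uuuySuyuyWuyW⇒uuuyuWWuyuyWuyW⇒uuuyuyWuyuyWuyW⇒uuuyuyyuyuyWuyW⇒uuuyuyyuyuyyuyW⇒uuuyuyyuyuyyuyy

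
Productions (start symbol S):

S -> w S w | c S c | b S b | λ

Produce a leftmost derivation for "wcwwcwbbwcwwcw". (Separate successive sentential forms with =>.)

S => wSw => wcScw => wcwSwcw => wcwwSwwcw => wcwwcScwwcw => wcwwcwSwcwwcw => wcwwcwbSbwcwwcw => wcwwcwbbwcwwcw

S => wSw   [S -> w S w]
wSw => wcScw   [S -> c S c]
wcScw => wcwSwcw   [S -> w S w]
wcwSwcw => wcwwSwwcw   [S -> w S w]
wcwwSwwcw => wcwwcScwwcw   [S -> c S c]
wcwwcScwwcw => wcwwcwSwcwwcw   [S -> w S w]
wcwwcwSwcwwcw => wcwwcwbSbwcwwcw   [S -> b S b]
wcwwcwbSbwcwwcw => wcwwcwbbwcwwcw   [S -> λ]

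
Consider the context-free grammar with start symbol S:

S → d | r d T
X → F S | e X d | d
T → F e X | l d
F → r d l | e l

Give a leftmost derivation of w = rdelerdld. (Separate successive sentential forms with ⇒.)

S ⇒ rdT   [S → r d T]
rdT ⇒ rdFeX   [T → F e X]
rdFeX ⇒ rdeleX   [F → e l]
rdeleX ⇒ rdeleFS   [X → F S]
rdeleFS ⇒ rdelerdlS   [F → r d l]
rdelerdlS ⇒ rdelerdld   [S → d]

S⇒rdT⇒rdFeX⇒rdeleX⇒rdeleFS⇒rdelerdlS⇒rdelerdld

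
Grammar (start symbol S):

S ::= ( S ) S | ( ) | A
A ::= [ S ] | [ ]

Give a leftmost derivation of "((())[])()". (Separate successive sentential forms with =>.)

S => (S)S => ((S)S)S => ((())S)S => ((())A)S => ((())[])S => ((())[])()

S => (S)S   [S ::= ( S ) S]
(S)S => ((S)S)S   [S ::= ( S ) S]
((S)S)S => ((())S)S   [S ::= ( )]
((())S)S => ((())A)S   [S ::= A]
((())A)S => ((())[])S   [A ::= [ ]]
((())[])S => ((())[])()   [S ::= ( )]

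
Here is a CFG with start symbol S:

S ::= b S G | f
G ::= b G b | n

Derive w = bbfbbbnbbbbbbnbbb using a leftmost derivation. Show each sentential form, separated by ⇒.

S⇒bSG⇒bbSGG⇒bbfGG⇒bbfbGbG⇒bbfbbGbbG⇒bbfbbbGbbbG⇒bbfbbbnbbbG⇒bbfbbbnbbbbGb⇒bbfbbbnbbbbbGbb⇒bbfbbbnbbbbbbGbbb⇒bbfbbbnbbbbbbnbbb

S ⇒ bSG   [S ::= b S G]
bSG ⇒ bbSGG   [S ::= b S G]
bbSGG ⇒ bbfGG   [S ::= f]
bbfGG ⇒ bbfbGbG   [G ::= b G b]
bbfbGbG ⇒ bbfbbGbbG   [G ::= b G b]
bbfbbGbbG ⇒ bbfbbbGbbbG   [G ::= b G b]
bbfbbbGbbbG ⇒ bbfbbbnbbbG   [G ::= n]
bbfbbbnbbbG ⇒ bbfbbbnbbbbGb   [G ::= b G b]
bbfbbbnbbbbGb ⇒ bbfbbbnbbbbbGbb   [G ::= b G b]
bbfbbbnbbbbbGbb ⇒ bbfbbbnbbbbbbGbbb   [G ::= b G b]
bbfbbbnbbbbbbGbbb ⇒ bbfbbbnbbbbbbnbbb   [G ::= n]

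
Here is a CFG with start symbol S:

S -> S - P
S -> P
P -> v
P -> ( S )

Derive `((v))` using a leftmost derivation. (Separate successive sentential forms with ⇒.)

S⇒P⇒(S)⇒(P)⇒((S))⇒((P))⇒((v))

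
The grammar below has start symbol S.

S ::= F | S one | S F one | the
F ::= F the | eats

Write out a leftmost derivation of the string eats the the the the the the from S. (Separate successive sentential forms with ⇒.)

S ⇒ F ⇒ F the ⇒ F the the ⇒ F the the the ⇒ F the the the the ⇒ F the the the the the ⇒ F the the the the the the ⇒ eats the the the the the the

S ⇒ F   [S ::= F]
F ⇒ F the   [F ::= F the]
F the ⇒ F the the   [F ::= F the]
F the the ⇒ F the the the   [F ::= F the]
F the the the ⇒ F the the the the   [F ::= F the]
F the the the the ⇒ F the the the the the   [F ::= F the]
F the the the the the ⇒ F the the the the the the   [F ::= F the]
F the the the the the the ⇒ eats the the the the the the   [F ::= eats]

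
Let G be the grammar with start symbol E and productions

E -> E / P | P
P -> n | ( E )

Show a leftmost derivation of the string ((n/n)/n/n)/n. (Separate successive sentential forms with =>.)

E => E/P => P/P => (E)/P => (E/P)/P => (E/P/P)/P => (P/P/P)/P => ((E)/P/P)/P => ((E/P)/P/P)/P => ((P/P)/P/P)/P => ((n/P)/P/P)/P => ((n/n)/P/P)/P => ((n/n)/n/P)/P => ((n/n)/n/n)/P => ((n/n)/n/n)/n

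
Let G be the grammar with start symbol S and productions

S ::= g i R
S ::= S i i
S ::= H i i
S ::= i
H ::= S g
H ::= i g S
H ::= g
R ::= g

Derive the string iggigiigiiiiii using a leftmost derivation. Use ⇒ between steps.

S⇒Sii⇒Siiii⇒Hiiiiii⇒Sgiiiiii⇒Hiigiiiiii⇒igSiigiiiiii⇒iggiRiigiiiiii⇒iggigiigiiiiii

S ⇒ Sii   [S ::= S i i]
Sii ⇒ Siiii   [S ::= S i i]
Siiii ⇒ Hiiiiii   [S ::= H i i]
Hiiiiii ⇒ Sgiiiiii   [H ::= S g]
Sgiiiiii ⇒ Hiigiiiiii   [S ::= H i i]
Hiigiiiiii ⇒ igSiigiiiiii   [H ::= i g S]
igSiigiiiiii ⇒ iggiRiigiiiiii   [S ::= g i R]
iggiRiigiiiiii ⇒ iggigiigiiiiii   [R ::= g]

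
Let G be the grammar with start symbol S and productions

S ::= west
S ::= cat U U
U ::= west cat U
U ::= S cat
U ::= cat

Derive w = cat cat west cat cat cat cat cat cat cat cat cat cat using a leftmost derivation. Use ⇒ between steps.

S ⇒ cat U U ⇒ cat S cat U ⇒ cat cat U U cat U ⇒ cat cat S cat U cat U ⇒ cat cat west cat U cat U ⇒ cat cat west cat S cat cat U ⇒ cat cat west cat cat U U cat cat U ⇒ cat cat west cat cat S cat U cat cat U ⇒ cat cat west cat cat cat U U cat U cat cat U ⇒ cat cat west cat cat cat cat U cat U cat cat U ⇒ cat cat west cat cat cat cat cat cat U cat cat U ⇒ cat cat west cat cat cat cat cat cat cat cat cat U ⇒ cat cat west cat cat cat cat cat cat cat cat cat cat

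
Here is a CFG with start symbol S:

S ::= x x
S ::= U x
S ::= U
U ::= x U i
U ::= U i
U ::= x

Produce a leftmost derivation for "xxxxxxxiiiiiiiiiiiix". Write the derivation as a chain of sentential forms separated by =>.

S => Ux => xUix => xUiix => xxUiiix => xxUiiiix => xxxUiiiiix => xxxUiiiiiix => xxxUiiiiiiix => xxxUiiiiiiiix => xxxxUiiiiiiiiix => xxxxUiiiiiiiiiix => xxxxxUiiiiiiiiiiix => xxxxxxUiiiiiiiiiiiix => xxxxxxxiiiiiiiiiiiix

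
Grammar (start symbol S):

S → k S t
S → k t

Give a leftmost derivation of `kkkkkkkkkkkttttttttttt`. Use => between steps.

S => kSt => kkStt => kkkSttt => kkkkStttt => kkkkkSttttt => kkkkkkStttttt => kkkkkkkSttttttt => kkkkkkkkStttttttt => kkkkkkkkkSttttttttt => kkkkkkkkkkStttttttttt => kkkkkkkkkkkttttttttttt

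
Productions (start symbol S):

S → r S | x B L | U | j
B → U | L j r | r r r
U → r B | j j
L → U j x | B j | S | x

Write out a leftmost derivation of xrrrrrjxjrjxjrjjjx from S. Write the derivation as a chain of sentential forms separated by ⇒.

S ⇒ xBL ⇒ xLjrL ⇒ xUjxjrL ⇒ xrBjxjrL ⇒ xrLjrjxjrL ⇒ xrUjxjrjxjrL ⇒ xrrBjxjrjxjrL ⇒ xrrrrrjxjrjxjrL ⇒ xrrrrrjxjrjxjrUjx ⇒ xrrrrrjxjrjxjrjjjx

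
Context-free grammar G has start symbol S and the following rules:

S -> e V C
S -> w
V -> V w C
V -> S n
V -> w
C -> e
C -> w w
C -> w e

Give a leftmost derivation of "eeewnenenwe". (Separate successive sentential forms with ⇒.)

S ⇒ eVC ⇒ eSnC ⇒ eeVCnC ⇒ eeSnCnC ⇒ eeeVCnCnC ⇒ eeeSnCnCnC ⇒ eeewnCnCnC ⇒ eeewnenCnC ⇒ eeewnenenC ⇒ eeewnenenwe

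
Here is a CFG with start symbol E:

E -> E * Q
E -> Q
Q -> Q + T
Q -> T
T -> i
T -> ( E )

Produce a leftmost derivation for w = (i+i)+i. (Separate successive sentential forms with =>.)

E=>Q=>Q+T=>T+T=>(E)+T=>(Q)+T=>(Q+T)+T=>(T+T)+T=>(i+T)+T=>(i+i)+T=>(i+i)+i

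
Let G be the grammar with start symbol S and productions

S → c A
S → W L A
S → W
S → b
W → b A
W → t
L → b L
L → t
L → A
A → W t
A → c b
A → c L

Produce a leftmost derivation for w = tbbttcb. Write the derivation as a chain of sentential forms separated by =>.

S => WLA => tLA => tbLA => tbbLA => tbbAA => tbbWtA => tbbttA => tbbttcb

S => WLA   [S → W L A]
WLA => tLA   [W → t]
tLA => tbLA   [L → b L]
tbLA => tbbLA   [L → b L]
tbbLA => tbbAA   [L → A]
tbbAA => tbbWtA   [A → W t]
tbbWtA => tbbttA   [W → t]
tbbttA => tbbttcb   [A → c b]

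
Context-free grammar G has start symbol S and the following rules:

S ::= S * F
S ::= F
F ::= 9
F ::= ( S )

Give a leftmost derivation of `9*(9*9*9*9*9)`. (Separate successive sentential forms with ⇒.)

S⇒S*F⇒F*F⇒9*F⇒9*(S)⇒9*(S*F)⇒9*(S*F*F)⇒9*(S*F*F*F)⇒9*(S*F*F*F*F)⇒9*(F*F*F*F*F)⇒9*(9*F*F*F*F)⇒9*(9*9*F*F*F)⇒9*(9*9*9*F*F)⇒9*(9*9*9*9*F)⇒9*(9*9*9*9*9)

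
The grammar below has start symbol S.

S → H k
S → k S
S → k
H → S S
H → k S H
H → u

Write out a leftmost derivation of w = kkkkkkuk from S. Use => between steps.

S=>Hk=>kSHk=>kHkHk=>kSSkHk=>kkSkHk=>kkkSkHk=>kkkkSkHk=>kkkkkkHk=>kkkkkkuk

S => Hk   [S → H k]
Hk => kSHk   [H → k S H]
kSHk => kHkHk   [S → H k]
kHkHk => kSSkHk   [H → S S]
kSSkHk => kkSkHk   [S → k]
kkSkHk => kkkSkHk   [S → k S]
kkkSkHk => kkkkSkHk   [S → k S]
kkkkSkHk => kkkkkkHk   [S → k]
kkkkkkHk => kkkkkkuk   [H → u]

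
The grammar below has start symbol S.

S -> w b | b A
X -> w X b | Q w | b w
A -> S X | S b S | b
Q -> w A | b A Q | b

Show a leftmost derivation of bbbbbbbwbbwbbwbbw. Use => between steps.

S => bA => bSX => bbAX => bbSbSX => bbbAbSX => bbbSbSbSX => bbbbAbSbSX => bbbbSbSbSbSX => bbbbbAbSbSbSX => bbbbbbbSbSbSX => bbbbbbbwbbSbSX => bbbbbbbwbbwbbSX => bbbbbbbwbbwbbwbX => bbbbbbbwbbwbbwbbw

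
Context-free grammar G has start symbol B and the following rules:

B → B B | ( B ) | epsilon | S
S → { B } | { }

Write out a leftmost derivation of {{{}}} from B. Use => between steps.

B => S => {B} => {S} => {{B}} => {{S}} => {{{}}}

B => S   [B → S]
S => {B}   [S → { B }]
{B} => {S}   [B → S]
{S} => {{B}}   [S → { B }]
{{B}} => {{S}}   [B → S]
{{S}} => {{{}}}   [S → { }]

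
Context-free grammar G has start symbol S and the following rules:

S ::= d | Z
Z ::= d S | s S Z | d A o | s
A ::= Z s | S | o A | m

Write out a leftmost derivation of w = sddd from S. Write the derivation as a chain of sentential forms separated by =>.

S=>Z=>sSZ=>sdZ=>sddS=>sddd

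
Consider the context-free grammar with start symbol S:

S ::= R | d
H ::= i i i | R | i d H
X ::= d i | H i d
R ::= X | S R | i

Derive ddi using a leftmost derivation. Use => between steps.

S => R   [S ::= R]
R => SR   [R ::= S R]
SR => dR   [S ::= d]
dR => dX   [R ::= X]
dX => ddi   [X ::= d i]

S=>R=>SR=>dR=>dX=>ddi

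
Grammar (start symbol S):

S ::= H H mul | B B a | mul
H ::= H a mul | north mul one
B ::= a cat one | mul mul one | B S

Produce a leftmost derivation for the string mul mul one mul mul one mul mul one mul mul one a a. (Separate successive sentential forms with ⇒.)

S ⇒ B B a   [S ::= B B a]
B B a ⇒ mul mul one B a   [B ::= mul mul one]
mul mul one B a ⇒ mul mul one B S a   [B ::= B S]
mul mul one B S a ⇒ mul mul one mul mul one S a   [B ::= mul mul one]
mul mul one mul mul one S a ⇒ mul mul one mul mul one B B a a   [S ::= B B a]
mul mul one mul mul one B B a a ⇒ mul mul one mul mul one mul mul one B a a   [B ::= mul mul one]
mul mul one mul mul one mul mul one B a a ⇒ mul mul one mul mul one mul mul one mul mul one a a   [B ::= mul mul one]

S ⇒ B B a ⇒ mul mul one B a ⇒ mul mul one B S a ⇒ mul mul one mul mul one S a ⇒ mul mul one mul mul one B B a a ⇒ mul mul one mul mul one mul mul one B a a ⇒ mul mul one mul mul one mul mul one mul mul one a a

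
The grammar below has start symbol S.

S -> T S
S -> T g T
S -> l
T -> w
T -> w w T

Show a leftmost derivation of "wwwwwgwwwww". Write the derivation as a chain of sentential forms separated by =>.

S => TgT => wwTgT => wwwwTgT => wwwwwgT => wwwwwgwwT => wwwwwgwwwwT => wwwwwgwwwww

S => TgT   [S -> T g T]
TgT => wwTgT   [T -> w w T]
wwTgT => wwwwTgT   [T -> w w T]
wwwwTgT => wwwwwgT   [T -> w]
wwwwwgT => wwwwwgwwT   [T -> w w T]
wwwwwgwwT => wwwwwgwwwwT   [T -> w w T]
wwwwwgwwwwT => wwwwwgwwwww   [T -> w]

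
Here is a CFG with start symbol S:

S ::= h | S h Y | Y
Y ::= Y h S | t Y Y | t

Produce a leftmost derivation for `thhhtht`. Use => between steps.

S => ShY => YhY => YhShY => YhShShY => thShShY => thhhShY => thhhYhY => thhhthY => thhhtht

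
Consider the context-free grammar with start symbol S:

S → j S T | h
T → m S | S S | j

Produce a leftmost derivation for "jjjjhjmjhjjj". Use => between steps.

S => jST => jjSTT => jjjSTTT => jjjjSTTTT => jjjjhTTTT => jjjjhjTTT => jjjjhjmSTT => jjjjhjmjSTTT => jjjjhjmjhTTT => jjjjhjmjhjTT => jjjjhjmjhjjT => jjjjhjmjhjjj

S => jST   [S → j S T]
jST => jjSTT   [S → j S T]
jjSTT => jjjSTTT   [S → j S T]
jjjSTTT => jjjjSTTTT   [S → j S T]
jjjjSTTTT => jjjjhTTTT   [S → h]
jjjjhTTTT => jjjjhjTTT   [T → j]
jjjjhjTTT => jjjjhjmSTT   [T → m S]
jjjjhjmSTT => jjjjhjmjSTTT   [S → j S T]
jjjjhjmjSTTT => jjjjhjmjhTTT   [S → h]
jjjjhjmjhTTT => jjjjhjmjhjTT   [T → j]
jjjjhjmjhjTT => jjjjhjmjhjjT   [T → j]
jjjjhjmjhjjT => jjjjhjmjhjjj   [T → j]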